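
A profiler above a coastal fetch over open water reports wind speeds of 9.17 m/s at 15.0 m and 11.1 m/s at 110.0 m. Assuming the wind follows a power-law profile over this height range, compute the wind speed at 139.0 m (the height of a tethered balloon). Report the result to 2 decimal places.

11.35 m/s

First find α: α = ln(V₂/V₁)/ln(z₂/z₁) = ln(11.1/9.17)/ln(110.0/15.0) = 0.19101/1.99243 = 0.0959
Extrapolate from 110.0 m to 139.0 m: V₃ = 11.1 × (139.0/110.0)^0.0959 = 11.1 × 1.0227 = 11.3518 m/s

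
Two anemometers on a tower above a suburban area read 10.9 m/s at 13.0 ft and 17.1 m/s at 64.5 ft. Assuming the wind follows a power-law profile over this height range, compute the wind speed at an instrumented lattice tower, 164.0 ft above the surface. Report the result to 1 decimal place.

First find α: α = ln(V₂/V₁)/ln(z₂/z₁) = ln(17.1/10.9)/ln(64.5/13.0) = 0.45032/1.60172 = 0.2811
Extrapolate from 64.5 ft to 164.0 ft: V₃ = 17.1 × (164.0/64.5)^0.2811 = 17.1 × 1.3000 = 22.2300 m/s

22.2 m/s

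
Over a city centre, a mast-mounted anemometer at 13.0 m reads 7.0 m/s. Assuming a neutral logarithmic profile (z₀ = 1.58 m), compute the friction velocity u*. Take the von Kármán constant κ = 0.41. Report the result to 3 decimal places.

u* ≈ 1.362 m/s

Log law: V(z) = (u*/κ) · ln(z/z₀) ⇒ u* = κ · V / ln(z/z₀)
u* = 0.41 × 7.0 / ln(13.0/1.58) = 0.41 × 7.0 / 2.1075
   = 2.8700 / 2.1075 = 1.3618 m/s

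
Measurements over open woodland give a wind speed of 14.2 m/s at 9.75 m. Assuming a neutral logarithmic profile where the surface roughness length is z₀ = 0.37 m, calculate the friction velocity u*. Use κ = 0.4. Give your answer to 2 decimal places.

Log law: V(z) = (u*/κ) · ln(z/z₀) ⇒ u* = κ · V / ln(z/z₀)
u* = 0.4 × 14.2 / ln(9.75/0.37) = 0.4 × 14.2 / 3.2715
   = 5.6800 / 3.2715 = 1.7362 m/s

u* ≈ 1.74 m/s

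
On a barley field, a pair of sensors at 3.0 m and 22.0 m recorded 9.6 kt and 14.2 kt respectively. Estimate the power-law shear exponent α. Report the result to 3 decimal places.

α ≈ 0.196

Power law: V₂/V₁ = (z₂/z₁)^α ⇒ α = ln(V₂/V₁) / ln(z₂/z₁)
α = ln(14.2/9.6) / ln(22.0/3.0) = ln(1.4792) / ln(7.3333)
  = 0.39148 / 1.99243 = 0.19648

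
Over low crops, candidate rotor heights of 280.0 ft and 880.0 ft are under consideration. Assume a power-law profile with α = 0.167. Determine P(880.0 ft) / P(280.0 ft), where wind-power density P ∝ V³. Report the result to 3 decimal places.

Speed ratio: V_B/V_A = (z_B/z_A)^α = (880.0/280.0)^0.167 = (3.1429)^0.167 = 1.21075
Power-density ratio: P_B/P_A = (V_B/V_A)³ = (1.21075)³ = 1.77484

1.775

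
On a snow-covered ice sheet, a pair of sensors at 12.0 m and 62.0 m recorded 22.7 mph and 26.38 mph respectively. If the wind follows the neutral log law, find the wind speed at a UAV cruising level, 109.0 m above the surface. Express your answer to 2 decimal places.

27.64 mph

Log law: V ∝ ln(z/z₀). From the pair, with r = V₁/V₂ = 0.86050,
ln z₀ = (ln z₁ − r·ln z₂)/(1 − r) = (2.4849 − 0.86050×4.1271)/0.13950 = -7.6451 → z₀ = 0.0004784 m
V₃ = V₁ · ln(z₃/z₀)/ln(z₁/z₀) = 22.7 × 12.3365/10.1300 = 27.6443 mph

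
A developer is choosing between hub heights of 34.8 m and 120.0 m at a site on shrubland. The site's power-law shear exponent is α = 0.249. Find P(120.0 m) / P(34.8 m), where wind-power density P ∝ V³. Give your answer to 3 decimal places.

2.521

Speed ratio: V_B/V_A = (z_B/z_A)^α = (120.0/34.8)^0.249 = (3.4483)^0.249 = 1.36101
Power-density ratio: P_B/P_A = (V_B/V_A)³ = (1.36101)³ = 2.52109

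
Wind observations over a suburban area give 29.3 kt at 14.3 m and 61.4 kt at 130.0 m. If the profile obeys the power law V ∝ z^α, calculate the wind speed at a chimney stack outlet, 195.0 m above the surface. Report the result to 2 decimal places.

First find α: α = ln(V₂/V₁)/ln(z₂/z₁) = ln(61.4/29.3)/ln(130.0/14.3) = 0.73982/2.20727 = 0.3352
Extrapolate from 130.0 m to 195.0 m: V₃ = 61.4 × (195.0/130.0)^0.3352 = 61.4 × 1.1456 = 70.3379 kt

70.34 kt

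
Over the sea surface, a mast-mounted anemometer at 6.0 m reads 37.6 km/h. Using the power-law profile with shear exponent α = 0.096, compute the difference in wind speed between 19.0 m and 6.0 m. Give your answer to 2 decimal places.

4.40 km/h

Power law: V₂ = V₁ · (z₂/z₁)^α = 37.6 × (3.1667)^0.096 = 41.9996 km/h
ΔV = 41.9996 − 37.6 = 4.3996 km/h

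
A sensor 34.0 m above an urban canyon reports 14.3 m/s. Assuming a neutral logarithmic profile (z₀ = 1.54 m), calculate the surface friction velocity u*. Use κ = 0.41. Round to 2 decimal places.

Log law: V(z) = (u*/κ) · ln(z/z₀) ⇒ u* = κ · V / ln(z/z₀)
u* = 0.41 × 14.3 / ln(34.0/1.54) = 0.41 × 14.3 / 3.0946
   = 5.8630 / 3.0946 = 1.8946 m/s

u* ≈ 1.89 m/s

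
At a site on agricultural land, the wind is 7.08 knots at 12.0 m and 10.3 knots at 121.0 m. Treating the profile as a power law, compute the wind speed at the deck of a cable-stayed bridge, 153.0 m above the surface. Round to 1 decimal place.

First find α: α = ln(V₂/V₁)/ln(z₂/z₁) = ln(10.3/7.08)/ln(121.0/12.0) = 0.37487/2.31088 = 0.1622
Extrapolate from 121.0 m to 153.0 m: V₃ = 10.3 × (153.0/121.0)^0.1622 = 10.3 × 1.0388 = 10.6996 knots

10.7 knots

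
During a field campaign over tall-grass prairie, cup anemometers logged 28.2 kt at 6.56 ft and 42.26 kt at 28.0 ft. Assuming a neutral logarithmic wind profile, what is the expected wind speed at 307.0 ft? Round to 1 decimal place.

Log law: V ∝ ln(z/z₀). From the pair, with r = V₁/V₂ = 0.66730,
ln z₀ = (ln z₁ − r·ln z₂)/(1 − r) = (1.8810 − 0.66730×3.3322)/0.33270 = -1.0297 → z₀ = 0.3571 ft
V₃ = V₁ · ln(z₃/z₀)/ln(z₁/z₀) = 28.2 × 6.7565/2.9107 = 65.4604 kt

65.5 kt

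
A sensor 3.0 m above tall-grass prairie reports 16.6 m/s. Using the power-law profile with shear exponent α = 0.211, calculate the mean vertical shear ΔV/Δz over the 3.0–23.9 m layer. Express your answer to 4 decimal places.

0.4364 m/s/m

Power law: V₂ = V₁ · (z₂/z₁)^α = 16.6 × (7.9667)^0.211 = 25.7204 m/s
ΔV/Δz = (25.7204 − 16.6)/(23.9 − 3.0) = 9.1204/20.9000 = 0.43638 m/s/m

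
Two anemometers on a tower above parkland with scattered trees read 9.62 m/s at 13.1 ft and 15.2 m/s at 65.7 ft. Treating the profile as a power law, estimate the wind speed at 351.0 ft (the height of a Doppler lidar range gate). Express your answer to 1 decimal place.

First find α: α = ln(V₂/V₁)/ln(z₂/z₁) = ln(15.2/9.62)/ln(65.7/13.1) = 0.45745/1.61249 = 0.2837
Extrapolate from 65.7 ft to 351.0 ft: V₃ = 15.2 × (351.0/65.7)^0.2837 = 15.2 × 1.6086 = 24.4511 m/s

24.5 m/s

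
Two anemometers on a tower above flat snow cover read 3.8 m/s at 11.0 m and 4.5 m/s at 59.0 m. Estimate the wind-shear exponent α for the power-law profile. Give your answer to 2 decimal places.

α ≈ 0.10

Power law: V₂/V₁ = (z₂/z₁)^α ⇒ α = ln(V₂/V₁) / ln(z₂/z₁)
α = ln(4.5/3.8) / ln(59.0/11.0) = ln(1.1842) / ln(5.3636)
  = 0.16908 / 1.67964 = 0.10066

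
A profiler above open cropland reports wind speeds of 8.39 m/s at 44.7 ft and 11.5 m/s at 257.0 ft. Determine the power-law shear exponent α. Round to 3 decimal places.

Power law: V₂/V₁ = (z₂/z₁)^α ⇒ α = ln(V₂/V₁) / ln(z₂/z₁)
α = ln(11.5/8.39) / ln(257.0/44.7) = ln(1.3707) / ln(5.7494)
  = 0.31531 / 1.74910 = 0.18027

α ≈ 0.180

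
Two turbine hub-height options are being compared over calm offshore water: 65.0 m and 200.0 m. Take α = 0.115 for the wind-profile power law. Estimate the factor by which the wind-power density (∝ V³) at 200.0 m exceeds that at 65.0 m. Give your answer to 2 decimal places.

Speed ratio: V_B/V_A = (z_B/z_A)^α = (200.0/65.0)^0.115 = (3.0769)^0.115 = 1.13798
Power-density ratio: P_B/P_A = (V_B/V_A)³ = (1.13798)³ = 1.47367

1.47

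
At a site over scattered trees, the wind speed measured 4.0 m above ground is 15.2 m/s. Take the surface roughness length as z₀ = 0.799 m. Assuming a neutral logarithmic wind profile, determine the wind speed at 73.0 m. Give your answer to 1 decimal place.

42.6 m/s

Log law: V(z) ∝ ln(z/z₀), so V₂/V₁ = ln(z₂/z₀) / ln(z₁/z₀).
ln(73.0/0.799) = 4.5149, ln(4.0/0.799) = 1.6107
V₂ = 15.2 × 4.5149/1.6107 = 15.2 × 2.8031 = 42.6065 m/s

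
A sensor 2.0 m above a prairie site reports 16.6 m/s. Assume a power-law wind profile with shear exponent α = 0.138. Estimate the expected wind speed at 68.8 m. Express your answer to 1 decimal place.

27.0 m/s

Power-law profile: V₂ = V₁ · (z₂/z₁)^α
V₂ = 16.6 × (68.8/2.0)^0.138 = 16.6 × (34.4000)^0.138
    = 16.6 × 1.6295 = 27.0491 m/s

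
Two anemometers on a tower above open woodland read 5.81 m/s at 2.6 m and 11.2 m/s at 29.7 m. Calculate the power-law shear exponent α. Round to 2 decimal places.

Power law: V₂/V₁ = (z₂/z₁)^α ⇒ α = ln(V₂/V₁) / ln(z₂/z₁)
α = ln(11.2/5.81) / ln(29.7/2.6) = ln(1.9277) / ln(11.4231)
  = 0.65633 / 2.43564 = 0.26947

α ≈ 0.27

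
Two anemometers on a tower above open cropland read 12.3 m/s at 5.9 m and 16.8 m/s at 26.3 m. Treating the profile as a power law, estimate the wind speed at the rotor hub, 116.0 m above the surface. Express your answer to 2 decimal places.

22.90 m/s

First find α: α = ln(V₂/V₁)/ln(z₂/z₁) = ln(16.8/12.3)/ln(26.3/5.9) = 0.31178/1.49462 = 0.2086
Extrapolate from 26.3 m to 116.0 m: V₃ = 16.8 × (116.0/26.3)^0.2086 = 16.8 × 1.3628 = 22.8957 m/s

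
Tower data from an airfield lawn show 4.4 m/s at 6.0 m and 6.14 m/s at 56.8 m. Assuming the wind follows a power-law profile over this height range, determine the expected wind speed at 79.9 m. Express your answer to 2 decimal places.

6.46 m/s

First find α: α = ln(V₂/V₁)/ln(z₂/z₁) = ln(6.14/4.4)/ln(56.8/6.0) = 0.33322/2.24778 = 0.1482
Extrapolate from 56.8 m to 79.9 m: V₃ = 6.14 × (79.9/56.8)^0.1482 = 6.14 × 1.0519 = 6.4586 m/s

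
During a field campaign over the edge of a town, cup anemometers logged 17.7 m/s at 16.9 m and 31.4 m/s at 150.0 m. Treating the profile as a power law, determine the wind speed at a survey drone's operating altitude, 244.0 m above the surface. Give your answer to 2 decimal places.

35.68 m/s

First find α: α = ln(V₂/V₁)/ln(z₂/z₁) = ln(31.4/17.7)/ln(150.0/16.9) = 0.57324/2.18332 = 0.2626
Extrapolate from 150.0 m to 244.0 m: V₃ = 31.4 × (244.0/150.0)^0.2626 = 31.4 × 1.1363 = 35.6786 m/s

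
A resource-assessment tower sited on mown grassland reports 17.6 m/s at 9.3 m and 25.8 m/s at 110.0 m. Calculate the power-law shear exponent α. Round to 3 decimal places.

α ≈ 0.155

Power law: V₂/V₁ = (z₂/z₁)^α ⇒ α = ln(V₂/V₁) / ln(z₂/z₁)
α = ln(25.8/17.6) / ln(110.0/9.3) = ln(1.4659) / ln(11.8280)
  = 0.38248 / 2.47047 = 0.15482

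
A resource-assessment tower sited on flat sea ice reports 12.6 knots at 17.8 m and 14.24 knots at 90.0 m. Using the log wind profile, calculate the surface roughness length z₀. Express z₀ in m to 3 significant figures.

Log law: V(z) ∝ ln(z/z₀). With r = V₁/V₂ = 12.6/14.24 = 0.88483,
r · ln(z₂/z₀) = ln(z₁/z₀) ⇒ ln z₀ = (ln z₁ − r·ln z₂)/(1 − r)
ln z₀ = (2.87920 − 0.88483×4.49981) / 0.11517 = -9.5718
z₀ = exp(-9.5718) = 0.00006966 m

z₀ ≈ 0.0000697 m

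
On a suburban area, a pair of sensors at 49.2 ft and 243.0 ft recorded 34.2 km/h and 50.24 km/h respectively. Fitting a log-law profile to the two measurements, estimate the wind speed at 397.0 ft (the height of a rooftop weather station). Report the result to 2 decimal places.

Log law: V ∝ ln(z/z₀). From the pair, with r = V₁/V₂ = 0.68073,
ln z₀ = (ln z₁ − r·ln z₂)/(1 − r) = (3.8959 − 0.68073×5.4931)/0.31927 = 0.4905 → z₀ = 1.633 ft
V₃ = V₁ · ln(z₃/z₀)/ln(z₁/z₀) = 34.2 × 5.4935/3.4054 = 55.1697 km/h

55.17 km/h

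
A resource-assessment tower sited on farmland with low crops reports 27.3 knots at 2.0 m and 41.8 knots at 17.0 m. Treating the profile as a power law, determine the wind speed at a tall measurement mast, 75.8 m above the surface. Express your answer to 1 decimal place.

First find α: α = ln(V₂/V₁)/ln(z₂/z₁) = ln(41.8/27.3)/ln(17.0/2.0) = 0.42601/2.14007 = 0.1991
Extrapolate from 17.0 m to 75.8 m: V₃ = 41.8 × (75.8/17.0)^0.1991 = 41.8 × 1.3466 = 56.2876 knots

56.3 knots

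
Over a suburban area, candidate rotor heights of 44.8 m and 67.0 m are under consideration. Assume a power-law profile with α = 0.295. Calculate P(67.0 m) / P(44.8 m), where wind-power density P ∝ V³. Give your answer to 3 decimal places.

1.428

Speed ratio: V_B/V_A = (z_B/z_A)^α = (67.0/44.8)^0.295 = (1.4955)^0.295 = 1.12607
Power-density ratio: P_B/P_A = (V_B/V_A)³ = (1.12607)³ = 1.42789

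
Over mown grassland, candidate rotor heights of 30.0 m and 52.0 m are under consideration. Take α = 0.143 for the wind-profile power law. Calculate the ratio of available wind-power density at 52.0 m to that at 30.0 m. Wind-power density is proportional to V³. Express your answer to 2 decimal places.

1.27

Speed ratio: V_B/V_A = (z_B/z_A)^α = (52.0/30.0)^0.143 = (1.7333)^0.143 = 1.08183
Power-density ratio: P_B/P_A = (V_B/V_A)³ = (1.08183)³ = 1.26614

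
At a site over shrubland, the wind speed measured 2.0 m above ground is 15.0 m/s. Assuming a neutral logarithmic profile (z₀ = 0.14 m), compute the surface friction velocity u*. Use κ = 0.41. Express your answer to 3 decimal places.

u* ≈ 2.313 m/s

Log law: V(z) = (u*/κ) · ln(z/z₀) ⇒ u* = κ · V / ln(z/z₀)
u* = 0.41 × 15.0 / ln(2.0/0.14) = 0.41 × 15.0 / 2.6593
   = 6.1500 / 2.6593 = 2.3127 m/s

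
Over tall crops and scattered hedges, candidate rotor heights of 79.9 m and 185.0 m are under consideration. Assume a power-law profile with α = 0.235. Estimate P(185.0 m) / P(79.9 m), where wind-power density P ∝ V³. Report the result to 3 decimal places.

1.807

Speed ratio: V_B/V_A = (z_B/z_A)^α = (185.0/79.9)^0.235 = (2.3154)^0.235 = 1.21811
Power-density ratio: P_B/P_A = (V_B/V_A)³ = (1.21811)³ = 1.80743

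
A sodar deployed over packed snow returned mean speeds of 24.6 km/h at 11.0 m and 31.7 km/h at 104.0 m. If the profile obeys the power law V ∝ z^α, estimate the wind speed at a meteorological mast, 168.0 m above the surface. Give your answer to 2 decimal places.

33.46 km/h

First find α: α = ln(V₂/V₁)/ln(z₂/z₁) = ln(31.7/24.6)/ln(104.0/11.0) = 0.25357/2.24650 = 0.1129
Extrapolate from 104.0 m to 168.0 m: V₃ = 31.7 × (168.0/104.0)^0.1129 = 31.7 × 1.0556 = 33.4633 km/h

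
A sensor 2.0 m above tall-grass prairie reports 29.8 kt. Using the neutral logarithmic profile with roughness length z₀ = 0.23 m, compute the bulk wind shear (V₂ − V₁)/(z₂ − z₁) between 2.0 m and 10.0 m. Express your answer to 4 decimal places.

2.7719 kt/m

Log law: V₂ = V₁ · ln(z₂/z₀)/ln(z₁/z₀) = 29.8 × 3.7723/2.1628 = 51.9753 kt
ΔV/Δz = (51.9753 − 29.8)/(10.0 − 2.0) = 22.1753/8.0000 = 2.77191 kt/m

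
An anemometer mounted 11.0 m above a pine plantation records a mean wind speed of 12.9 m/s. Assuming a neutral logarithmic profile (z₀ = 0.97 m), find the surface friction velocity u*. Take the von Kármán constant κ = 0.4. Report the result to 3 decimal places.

Log law: V(z) = (u*/κ) · ln(z/z₀) ⇒ u* = κ · V / ln(z/z₀)
u* = 0.4 × 12.9 / ln(11.0/0.97) = 0.4 × 12.9 / 2.4284
   = 5.1600 / 2.4284 = 2.1249 m/s

u* ≈ 2.125 m/s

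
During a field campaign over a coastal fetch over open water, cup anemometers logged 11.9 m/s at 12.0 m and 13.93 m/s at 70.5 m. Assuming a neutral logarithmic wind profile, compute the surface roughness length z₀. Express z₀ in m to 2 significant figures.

z₀ ≈ 0.00037 m

Log law: V(z) ∝ ln(z/z₀). With r = V₁/V₂ = 11.9/13.93 = 0.85427,
r · ln(z₂/z₀) = ln(z₁/z₀) ⇒ ln z₀ = (ln z₁ − r·ln z₂)/(1 − r)
ln z₀ = (2.48491 − 0.85427×4.25561) / 0.14573 = -7.8951
z₀ = exp(-7.8951) = 0.0003726 m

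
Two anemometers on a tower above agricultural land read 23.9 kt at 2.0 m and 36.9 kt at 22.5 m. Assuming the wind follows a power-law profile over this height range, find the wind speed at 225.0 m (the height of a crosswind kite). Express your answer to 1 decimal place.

55.8 kt

First find α: α = ln(V₂/V₁)/ln(z₂/z₁) = ln(36.9/23.9)/ln(22.5/2.0) = 0.43433/2.42037 = 0.1794
Extrapolate from 22.5 m to 225.0 m: V₃ = 36.9 × (225.0/22.5)^0.1794 = 36.9 × 1.5116 = 55.7796 kt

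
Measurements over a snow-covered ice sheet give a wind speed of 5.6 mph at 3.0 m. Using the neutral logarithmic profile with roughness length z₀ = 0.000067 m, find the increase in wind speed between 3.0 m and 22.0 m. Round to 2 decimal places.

1.04 mph

Log law: V₂ = V₁ · ln(z₂/z₀)/ln(z₁/z₀) = 5.6 × 12.7019/10.7094 = 6.6418 mph
ΔV = 6.6418 − 5.6 = 1.0418 mph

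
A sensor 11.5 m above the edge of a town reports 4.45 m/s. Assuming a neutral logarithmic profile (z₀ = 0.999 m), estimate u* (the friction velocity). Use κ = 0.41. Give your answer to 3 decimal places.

u* ≈ 0.747 m/s

Log law: V(z) = (u*/κ) · ln(z/z₀) ⇒ u* = κ · V / ln(z/z₀)
u* = 0.41 × 4.45 / ln(11.5/0.999) = 0.41 × 4.45 / 2.4433
   = 1.8245 / 2.4433 = 0.7467 m/s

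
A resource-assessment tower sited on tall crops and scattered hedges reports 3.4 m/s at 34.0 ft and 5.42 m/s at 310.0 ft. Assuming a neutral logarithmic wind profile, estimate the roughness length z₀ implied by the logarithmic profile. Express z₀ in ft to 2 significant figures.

z₀ ≈ 0.82 ft

Log law: V(z) ∝ ln(z/z₀). With r = V₁/V₂ = 3.4/5.42 = 0.62731,
r · ln(z₂/z₀) = ln(z₁/z₀) ⇒ ln z₀ = (ln z₁ − r·ln z₂)/(1 − r)
ln z₀ = (3.52636 − 0.62731×5.73657) / 0.37269 = -0.1938
z₀ = exp(-0.1938) = 0.8238 ft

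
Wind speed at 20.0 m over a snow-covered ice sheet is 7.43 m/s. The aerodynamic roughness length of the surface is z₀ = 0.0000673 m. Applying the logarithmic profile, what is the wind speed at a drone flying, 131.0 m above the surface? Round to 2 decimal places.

Log law: V(z) ∝ ln(z/z₀), so V₂/V₁ = ln(z₂/z₀) / ln(z₁/z₀).
ln(131.0/0.0000673) = 14.4815, ln(20.0/0.0000673) = 12.6021
V₂ = 7.43 × 14.4815/12.6021 = 7.43 × 1.1491 = 8.5381 m/s

8.54 m/s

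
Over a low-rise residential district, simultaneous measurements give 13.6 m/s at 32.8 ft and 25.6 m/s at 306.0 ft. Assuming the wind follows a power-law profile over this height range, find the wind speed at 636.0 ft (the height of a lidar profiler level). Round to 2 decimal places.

First find α: α = ln(V₂/V₁)/ln(z₂/z₁) = ln(25.6/13.6)/ln(306.0/32.8) = 0.63252/2.23316 = 0.2832
Extrapolate from 306.0 ft to 636.0 ft: V₃ = 25.6 × (636.0/306.0)^0.2832 = 25.6 × 1.2303 = 31.4946 m/s

31.49 m/s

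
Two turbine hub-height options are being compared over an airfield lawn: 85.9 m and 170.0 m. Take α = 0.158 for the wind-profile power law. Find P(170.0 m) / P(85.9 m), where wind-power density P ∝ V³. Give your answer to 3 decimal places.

Speed ratio: V_B/V_A = (z_B/z_A)^α = (170.0/85.9)^0.158 = (1.9790)^0.158 = 1.11388
Power-density ratio: P_B/P_A = (V_B/V_A)³ = (1.11388)³ = 1.38204

1.382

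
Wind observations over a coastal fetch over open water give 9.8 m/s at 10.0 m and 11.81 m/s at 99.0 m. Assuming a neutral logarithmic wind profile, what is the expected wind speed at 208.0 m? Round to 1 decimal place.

Log law: V ∝ ln(z/z₀). From the pair, with r = V₁/V₂ = 0.82981,
ln z₀ = (ln z₁ − r·ln z₂)/(1 − r) = (2.3026 − 0.82981×4.5951)/0.17019 = -8.8749 → z₀ = 0.0001398 m
V₃ = V₁ · ln(z₃/z₀)/ln(z₁/z₀) = 9.8 × 14.2125/11.1775 = 12.4609 m/s

12.5 m/s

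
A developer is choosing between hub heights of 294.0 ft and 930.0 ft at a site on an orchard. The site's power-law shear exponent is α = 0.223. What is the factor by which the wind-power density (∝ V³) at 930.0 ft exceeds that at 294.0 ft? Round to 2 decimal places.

2.16

Speed ratio: V_B/V_A = (z_B/z_A)^α = (930.0/294.0)^0.223 = (3.1633)^0.223 = 1.29280
Power-density ratio: P_B/P_A = (V_B/V_A)³ = (1.29280)³ = 2.16068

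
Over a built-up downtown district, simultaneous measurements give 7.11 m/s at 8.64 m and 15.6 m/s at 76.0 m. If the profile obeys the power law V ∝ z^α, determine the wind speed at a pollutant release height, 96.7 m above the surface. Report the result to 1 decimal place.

First find α: α = ln(V₂/V₁)/ln(z₂/z₁) = ln(15.6/7.11)/ln(76.0/8.64) = 0.78577/2.17433 = 0.3614
Extrapolate from 76.0 m to 96.7 m: V₃ = 15.6 × (96.7/76.0)^0.3614 = 15.6 × 1.0910 = 17.0188 m/s

17.0 m/s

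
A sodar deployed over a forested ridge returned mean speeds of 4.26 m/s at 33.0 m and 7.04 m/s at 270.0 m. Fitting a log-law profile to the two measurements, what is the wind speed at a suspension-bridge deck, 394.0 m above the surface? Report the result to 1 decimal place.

Log law: V ∝ ln(z/z₀). From the pair, with r = V₁/V₂ = 0.60511,
ln z₀ = (ln z₁ − r·ln z₂)/(1 − r) = (3.4965 − 0.60511×5.5984)/0.39489 = 0.2756 → z₀ = 1.317 m
V₃ = V₁ · ln(z₃/z₀)/ln(z₁/z₀) = 4.26 × 5.7008/3.2209 = 7.5399 m/s

7.5 m/s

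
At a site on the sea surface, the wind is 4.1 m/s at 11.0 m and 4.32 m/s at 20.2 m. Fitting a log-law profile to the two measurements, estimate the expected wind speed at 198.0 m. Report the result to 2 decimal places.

5.15 m/s

Log law: V ∝ ln(z/z₀). From the pair, with r = V₁/V₂ = 0.94907,
ln z₀ = (ln z₁ − r·ln z₂)/(1 − r) = (2.3979 − 0.94907×3.0057)/0.05093 = -8.9291 → z₀ = 0.0001325 m
V₃ = V₁ · ln(z₃/z₀)/ln(z₁/z₀) = 4.1 × 14.2173/11.3269 = 5.1462 m/s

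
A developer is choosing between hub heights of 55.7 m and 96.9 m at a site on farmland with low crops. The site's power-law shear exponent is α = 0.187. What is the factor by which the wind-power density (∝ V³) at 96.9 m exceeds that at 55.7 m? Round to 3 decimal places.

1.364

Speed ratio: V_B/V_A = (z_B/z_A)^α = (96.9/55.7)^0.187 = (1.7397)^0.187 = 1.10909
Power-density ratio: P_B/P_A = (V_B/V_A)³ = (1.10909)³ = 1.36428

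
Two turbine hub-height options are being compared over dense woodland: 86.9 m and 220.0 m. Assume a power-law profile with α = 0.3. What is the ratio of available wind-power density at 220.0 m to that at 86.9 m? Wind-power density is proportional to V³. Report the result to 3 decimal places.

Speed ratio: V_B/V_A = (z_B/z_A)^α = (220.0/86.9)^0.3 = (2.5316)^0.3 = 1.32136
Power-density ratio: P_B/P_A = (V_B/V_A)³ = (1.32136)³ = 2.30708

2.307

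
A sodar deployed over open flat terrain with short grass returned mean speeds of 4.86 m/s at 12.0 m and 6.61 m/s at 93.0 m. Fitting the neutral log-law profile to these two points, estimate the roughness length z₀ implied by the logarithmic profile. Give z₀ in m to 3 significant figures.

Log law: V(z) ∝ ln(z/z₀). With r = V₁/V₂ = 4.86/6.61 = 0.73525,
r · ln(z₂/z₀) = ln(z₁/z₀) ⇒ ln z₀ = (ln z₁ − r·ln z₂)/(1 − r)
ln z₀ = (2.48491 − 0.73525×4.53260) / 0.26475 = -3.2018
z₀ = exp(-3.2018) = 0.04069 m

z₀ ≈ 0.0407 m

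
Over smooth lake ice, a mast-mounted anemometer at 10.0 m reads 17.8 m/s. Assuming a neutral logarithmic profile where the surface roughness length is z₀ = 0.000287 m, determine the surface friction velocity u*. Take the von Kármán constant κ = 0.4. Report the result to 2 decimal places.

u* ≈ 0.68 m/s

Log law: V(z) = (u*/κ) · ln(z/z₀) ⇒ u* = κ · V / ln(z/z₀)
u* = 0.4 × 17.8 / ln(10.0/0.000287) = 0.4 × 17.8 / 10.4586
   = 7.1200 / 10.4586 = 0.6808 m/s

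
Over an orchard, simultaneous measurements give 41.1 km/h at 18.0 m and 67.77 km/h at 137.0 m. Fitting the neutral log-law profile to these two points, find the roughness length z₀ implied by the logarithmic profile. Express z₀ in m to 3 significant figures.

Log law: V(z) ∝ ln(z/z₀). With r = V₁/V₂ = 41.1/67.77 = 0.60646,
r · ln(z₂/z₀) = ln(z₁/z₀) ⇒ ln z₀ = (ln z₁ − r·ln z₂)/(1 − r)
ln z₀ = (2.89037 − 0.60646×4.91998) / 0.39354 = -0.2374
z₀ = exp(-0.2374) = 0.7887 m

z₀ ≈ 0.789 m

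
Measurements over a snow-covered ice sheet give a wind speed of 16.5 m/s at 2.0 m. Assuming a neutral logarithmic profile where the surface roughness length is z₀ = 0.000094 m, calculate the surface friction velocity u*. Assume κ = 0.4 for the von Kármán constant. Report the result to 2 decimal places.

u* ≈ 0.66 m/s

Log law: V(z) = (u*/κ) · ln(z/z₀) ⇒ u* = κ · V / ln(z/z₀)
u* = 0.4 × 16.5 / ln(2.0/0.000094) = 0.4 × 16.5 / 9.9654
   = 6.6000 / 9.9654 = 0.6623 m/s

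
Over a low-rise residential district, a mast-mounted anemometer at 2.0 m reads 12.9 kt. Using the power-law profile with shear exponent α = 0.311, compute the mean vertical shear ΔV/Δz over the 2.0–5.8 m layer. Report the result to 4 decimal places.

Power law: V₂ = V₁ · (z₂/z₁)^α = 12.9 × (2.9000)^0.311 = 17.9637 kt
ΔV/Δz = (17.9637 − 12.9)/(5.8 − 2.0) = 5.0637/3.8000 = 1.33255 kt/m

1.3325 kt/m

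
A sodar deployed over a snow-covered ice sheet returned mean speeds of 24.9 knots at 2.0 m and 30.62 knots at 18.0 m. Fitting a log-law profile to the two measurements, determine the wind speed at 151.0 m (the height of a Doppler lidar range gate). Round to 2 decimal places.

36.16 knots

Log law: V ∝ ln(z/z₀). From the pair, with r = V₁/V₂ = 0.81319,
ln z₀ = (ln z₁ − r·ln z₂)/(1 − r) = (0.6931 − 0.81319×2.8904)/0.18681 = -8.8717 → z₀ = 0.0001403 m
V₃ = V₁ · ln(z₃/z₀)/ln(z₁/z₀) = 24.9 × 13.8890/9.5648 = 36.1569 knots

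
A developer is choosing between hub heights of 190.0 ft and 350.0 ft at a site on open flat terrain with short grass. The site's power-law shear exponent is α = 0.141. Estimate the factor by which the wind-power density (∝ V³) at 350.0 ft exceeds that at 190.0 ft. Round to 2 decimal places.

Speed ratio: V_B/V_A = (z_B/z_A)^α = (350.0/190.0)^0.141 = (1.8421)^0.141 = 1.08996
Power-density ratio: P_B/P_A = (V_B/V_A)³ = (1.08996)³ = 1.29488

1.29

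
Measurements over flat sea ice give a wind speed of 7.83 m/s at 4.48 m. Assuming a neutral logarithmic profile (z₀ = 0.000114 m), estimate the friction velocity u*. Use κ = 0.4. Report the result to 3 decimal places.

Log law: V(z) = (u*/κ) · ln(z/z₀) ⇒ u* = κ · V / ln(z/z₀)
u* = 0.4 × 7.83 / ln(4.48/0.000114) = 0.4 × 7.83 / 10.5789
   = 3.1320 / 10.5789 = 0.2961 m/s

u* ≈ 0.296 m/s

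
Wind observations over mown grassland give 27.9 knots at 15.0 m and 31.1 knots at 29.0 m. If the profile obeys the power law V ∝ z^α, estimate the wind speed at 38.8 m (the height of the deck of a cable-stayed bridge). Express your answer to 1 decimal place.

First find α: α = ln(V₂/V₁)/ln(z₂/z₁) = ln(31.1/27.9)/ln(29.0/15.0) = 0.10858/0.65925 = 0.1647
Extrapolate from 29.0 m to 38.8 m: V₃ = 31.1 × (38.8/29.0)^0.1647 = 31.1 × 1.0491 = 32.6276 knots

32.6 knots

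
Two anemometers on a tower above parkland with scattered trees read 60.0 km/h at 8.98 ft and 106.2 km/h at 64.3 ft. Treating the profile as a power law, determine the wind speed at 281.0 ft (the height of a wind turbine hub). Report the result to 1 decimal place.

162.9 km/h

First find α: α = ln(V₂/V₁)/ln(z₂/z₁) = ln(106.2/60.0)/ln(64.3/8.98) = 0.57098/1.96856 = 0.2900
Extrapolate from 64.3 ft to 281.0 ft: V₃ = 106.2 × (281.0/64.3)^0.2900 = 106.2 × 1.5338 = 162.8920 km/h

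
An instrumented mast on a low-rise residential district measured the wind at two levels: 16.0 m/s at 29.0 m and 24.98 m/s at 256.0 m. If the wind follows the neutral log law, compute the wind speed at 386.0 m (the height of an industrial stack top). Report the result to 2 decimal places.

Log law: V ∝ ln(z/z₀). From the pair, with r = V₁/V₂ = 0.64051,
ln z₀ = (ln z₁ − r·ln z₂)/(1 − r) = (3.3673 − 0.64051×5.5452)/0.35949 = -0.5131 → z₀ = 0.5986 m
V₃ = V₁ · ln(z₃/z₀)/ln(z₁/z₀) = 16.0 × 6.4690/3.8804 = 26.6733 m/s

26.67 m/s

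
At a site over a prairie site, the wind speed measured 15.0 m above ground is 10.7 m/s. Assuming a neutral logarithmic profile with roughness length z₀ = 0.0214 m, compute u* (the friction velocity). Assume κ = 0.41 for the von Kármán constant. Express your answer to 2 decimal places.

Log law: V(z) = (u*/κ) · ln(z/z₀) ⇒ u* = κ · V / ln(z/z₀)
u* = 0.41 × 10.7 / ln(15.0/0.0214) = 0.41 × 10.7 / 6.5524
   = 4.3870 / 6.5524 = 0.6695 m/s

u* ≈ 0.67 m/s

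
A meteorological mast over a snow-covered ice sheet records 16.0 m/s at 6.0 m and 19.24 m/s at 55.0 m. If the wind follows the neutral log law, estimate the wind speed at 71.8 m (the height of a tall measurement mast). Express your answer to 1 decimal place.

19.6 m/s

Log law: V ∝ ln(z/z₀). From the pair, with r = V₁/V₂ = 0.83160,
ln z₀ = (ln z₁ − r·ln z₂)/(1 − r) = (1.7918 − 0.83160×4.0073)/0.16840 = -9.1493 → z₀ = 0.0001063 m
V₃ = V₁ · ln(z₃/z₀)/ln(z₁/z₀) = 16.0 × 13.4232/10.9411 = 19.6298 m/s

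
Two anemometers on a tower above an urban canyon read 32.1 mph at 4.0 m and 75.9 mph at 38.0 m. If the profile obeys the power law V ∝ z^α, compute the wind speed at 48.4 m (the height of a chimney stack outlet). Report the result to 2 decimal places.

83.25 mph

First find α: α = ln(V₂/V₁)/ln(z₂/z₁) = ln(75.9/32.1)/ln(38.0/4.0) = 0.86056/2.25129 = 0.3823
Extrapolate from 38.0 m to 48.4 m: V₃ = 75.9 × (48.4/38.0)^0.3823 = 75.9 × 1.0969 = 83.2534 mph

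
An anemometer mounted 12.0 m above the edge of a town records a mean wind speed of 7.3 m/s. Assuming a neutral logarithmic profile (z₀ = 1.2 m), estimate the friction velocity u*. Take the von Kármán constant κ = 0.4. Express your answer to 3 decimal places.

u* ≈ 1.268 m/s

Log law: V(z) = (u*/κ) · ln(z/z₀) ⇒ u* = κ · V / ln(z/z₀)
u* = 0.4 × 7.3 / ln(12.0/1.2) = 0.4 × 7.3 / 2.3026
   = 2.9200 / 2.3026 = 1.2681 m/s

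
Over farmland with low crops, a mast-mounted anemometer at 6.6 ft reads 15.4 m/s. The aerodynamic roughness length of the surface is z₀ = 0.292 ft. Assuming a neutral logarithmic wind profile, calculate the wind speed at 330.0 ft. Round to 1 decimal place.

34.7 m/s

Log law: V(z) ∝ ln(z/z₀), so V₂/V₁ = ln(z₂/z₀) / ln(z₁/z₀).
ln(330.0/0.292) = 7.0301, ln(6.6/0.292) = 3.1181
V₂ = 15.4 × 7.0301/3.1181 = 15.4 × 2.2546 = 34.7213 m/s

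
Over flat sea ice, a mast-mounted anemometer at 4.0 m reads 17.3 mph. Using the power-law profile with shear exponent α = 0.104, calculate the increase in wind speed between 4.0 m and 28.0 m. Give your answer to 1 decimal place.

3.9 mph

Power law: V₂ = V₁ · (z₂/z₁)^α = 17.3 × (7.0000)^0.104 = 21.1805 mph
ΔV = 21.1805 − 17.3 = 3.8805 mph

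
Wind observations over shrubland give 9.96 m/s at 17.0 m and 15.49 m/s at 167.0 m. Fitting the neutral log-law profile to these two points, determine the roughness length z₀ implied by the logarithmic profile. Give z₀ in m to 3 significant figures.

Log law: V(z) ∝ ln(z/z₀). With r = V₁/V₂ = 9.96/15.49 = 0.64300,
r · ln(z₂/z₀) = ln(z₁/z₀) ⇒ ln z₀ = (ln z₁ − r·ln z₂)/(1 − r)
ln z₀ = (2.83321 − 0.64300×5.11799) / 0.35700 = -1.2819
z₀ = exp(-1.2819) = 0.2775 m

z₀ ≈ 0.278 m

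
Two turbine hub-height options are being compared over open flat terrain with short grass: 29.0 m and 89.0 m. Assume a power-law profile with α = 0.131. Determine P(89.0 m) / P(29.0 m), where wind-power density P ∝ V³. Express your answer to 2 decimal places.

Speed ratio: V_B/V_A = (z_B/z_A)^α = (89.0/29.0)^0.131 = (3.0690)^0.131 = 1.15823
Power-density ratio: P_B/P_A = (V_B/V_A)³ = (1.15823)³ = 1.55377

1.55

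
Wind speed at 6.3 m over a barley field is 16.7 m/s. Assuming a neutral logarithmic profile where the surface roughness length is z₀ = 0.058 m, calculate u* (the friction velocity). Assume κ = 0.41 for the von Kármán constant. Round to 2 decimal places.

Log law: V(z) = (u*/κ) · ln(z/z₀) ⇒ u* = κ · V / ln(z/z₀)
u* = 0.41 × 16.7 / ln(6.3/0.058) = 0.41 × 16.7 / 4.6879
   = 6.8470 / 4.6879 = 1.4606 m/s

u* ≈ 1.46 m/s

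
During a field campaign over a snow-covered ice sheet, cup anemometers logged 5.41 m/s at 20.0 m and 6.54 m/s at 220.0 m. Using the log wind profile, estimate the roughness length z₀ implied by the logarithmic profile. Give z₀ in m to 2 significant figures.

z₀ ≈ 0.00021 m

Log law: V(z) ∝ ln(z/z₀). With r = V₁/V₂ = 5.41/6.54 = 0.82722,
r · ln(z₂/z₀) = ln(z₁/z₀) ⇒ ln z₀ = (ln z₁ − r·ln z₂)/(1 − r)
ln z₀ = (2.99573 − 0.82722×5.39363) / 0.17278 = -8.4845
z₀ = exp(-8.4845) = 0.0002067 m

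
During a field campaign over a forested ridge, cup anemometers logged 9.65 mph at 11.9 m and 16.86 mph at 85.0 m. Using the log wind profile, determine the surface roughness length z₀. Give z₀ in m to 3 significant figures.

Log law: V(z) ∝ ln(z/z₀). With r = V₁/V₂ = 9.65/16.86 = 0.57236,
r · ln(z₂/z₀) = ln(z₁/z₀) ⇒ ln z₀ = (ln z₁ − r·ln z₂)/(1 − r)
ln z₀ = (2.47654 − 0.57236×4.44265) / 0.42764 = -0.1549
z₀ = exp(-0.1549) = 0.8565 m

z₀ ≈ 0.856 m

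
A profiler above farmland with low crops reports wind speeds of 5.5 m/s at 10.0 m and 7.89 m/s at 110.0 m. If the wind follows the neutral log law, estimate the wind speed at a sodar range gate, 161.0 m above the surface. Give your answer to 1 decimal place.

8.3 m/s

Log law: V ∝ ln(z/z₀). From the pair, with r = V₁/V₂ = 0.69708,
ln z₀ = (ln z₁ − r·ln z₂)/(1 − r) = (2.3026 − 0.69708×4.7005)/0.30292 = -3.2156 → z₀ = 0.04013 m
V₃ = V₁ · ln(z₃/z₀)/ln(z₁/z₀) = 5.5 × 8.2970/5.5182 = 8.2697 m/s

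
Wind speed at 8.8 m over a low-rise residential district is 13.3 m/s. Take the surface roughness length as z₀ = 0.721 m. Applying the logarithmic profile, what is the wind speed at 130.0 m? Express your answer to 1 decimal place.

Log law: V(z) ∝ ln(z/z₀), so V₂/V₁ = ln(z₂/z₀) / ln(z₁/z₀).
ln(130.0/0.721) = 5.1947, ln(8.8/0.721) = 2.5019
V₂ = 13.3 × 5.1947/2.5019 = 13.3 × 2.0763 = 27.6149 m/s

27.6 m/s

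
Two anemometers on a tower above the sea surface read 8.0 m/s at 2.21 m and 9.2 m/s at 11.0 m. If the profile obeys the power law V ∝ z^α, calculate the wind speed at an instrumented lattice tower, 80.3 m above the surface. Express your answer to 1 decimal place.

10.9 m/s

First find α: α = ln(V₂/V₁)/ln(z₂/z₁) = ln(9.2/8.0)/ln(11.0/2.21) = 0.13976/1.60490 = 0.0871
Extrapolate from 11.0 m to 80.3 m: V₃ = 9.2 × (80.3/11.0)^0.0871 = 9.2 × 1.1890 = 10.9388 m/s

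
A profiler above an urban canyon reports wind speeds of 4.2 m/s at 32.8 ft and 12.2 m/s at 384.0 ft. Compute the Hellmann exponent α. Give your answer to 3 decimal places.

α ≈ 0.433

Power law: V₂/V₁ = (z₂/z₁)^α ⇒ α = ln(V₂/V₁) / ln(z₂/z₁)
α = ln(12.2/4.2) / ln(384.0/32.8) = ln(2.9048) / ln(11.7073)
  = 1.06635 / 2.46021 = 0.43344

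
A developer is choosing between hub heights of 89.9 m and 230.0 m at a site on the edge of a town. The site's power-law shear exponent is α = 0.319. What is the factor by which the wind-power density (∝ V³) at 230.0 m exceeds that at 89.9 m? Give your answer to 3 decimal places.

Speed ratio: V_B/V_A = (z_B/z_A)^α = (230.0/89.9)^0.319 = (2.5584)^0.319 = 1.34940
Power-density ratio: P_B/P_A = (V_B/V_A)³ = (1.34940)³ = 2.45712

2.457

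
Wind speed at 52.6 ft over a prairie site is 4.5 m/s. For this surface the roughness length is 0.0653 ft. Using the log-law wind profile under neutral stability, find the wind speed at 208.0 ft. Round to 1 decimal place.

Log law: V(z) ∝ ln(z/z₀), so V₂/V₁ = ln(z₂/z₀) / ln(z₁/z₀).
ln(208.0/0.0653) = 8.0663, ln(52.6/0.0653) = 6.6915
V₂ = 4.5 × 8.0663/6.6915 = 4.5 × 1.2055 = 5.4246 m/s

5.4 m/s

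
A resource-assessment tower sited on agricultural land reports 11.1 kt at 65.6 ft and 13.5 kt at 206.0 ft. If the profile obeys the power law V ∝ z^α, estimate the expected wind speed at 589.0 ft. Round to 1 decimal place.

16.2 kt

First find α: α = ln(V₂/V₁)/ln(z₂/z₁) = ln(13.5/11.1)/ln(206.0/65.6) = 0.19574/1.14430 = 0.1711
Extrapolate from 206.0 ft to 589.0 ft: V₃ = 13.5 × (589.0/206.0)^0.1711 = 13.5 × 1.1969 = 16.1577 kt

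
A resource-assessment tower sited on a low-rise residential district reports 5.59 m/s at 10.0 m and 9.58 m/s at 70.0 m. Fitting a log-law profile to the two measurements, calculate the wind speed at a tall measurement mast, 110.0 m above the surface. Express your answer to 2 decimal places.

Log law: V ∝ ln(z/z₀). From the pair, with r = V₁/V₂ = 0.58351,
ln z₀ = (ln z₁ − r·ln z₂)/(1 − r) = (2.3026 − 0.58351×4.2485)/0.41649 = -0.4236 → z₀ = 0.6547 m
V₃ = V₁ · ln(z₃/z₀)/ln(z₁/z₀) = 5.59 × 5.1241/2.7262 = 10.5068 m/s

10.51 m/s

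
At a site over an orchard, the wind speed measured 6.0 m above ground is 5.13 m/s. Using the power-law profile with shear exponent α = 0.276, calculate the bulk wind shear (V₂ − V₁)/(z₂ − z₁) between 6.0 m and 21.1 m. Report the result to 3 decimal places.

Power law: V₂ = V₁ · (z₂/z₁)^α = 5.13 × (3.5167)^0.276 = 7.2585 m/s
ΔV/Δz = (7.2585 − 5.13)/(21.1 − 6.0) = 2.1285/15.1000 = 0.14096 m/s/m

0.141 m/s/m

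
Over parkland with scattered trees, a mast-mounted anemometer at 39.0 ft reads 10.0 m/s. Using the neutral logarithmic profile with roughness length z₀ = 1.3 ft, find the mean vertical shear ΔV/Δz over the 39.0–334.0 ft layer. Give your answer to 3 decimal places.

Log law: V₂ = V₁ · ln(z₂/z₀)/ln(z₁/z₀) = 10.0 × 5.5488/3.4012 = 16.3142 m/s
ΔV/Δz = (16.3142 − 10.0)/(334.0 − 39.0) = 6.3142/295.0000 = 0.02140 m/s/ft

0.021 m/s/ft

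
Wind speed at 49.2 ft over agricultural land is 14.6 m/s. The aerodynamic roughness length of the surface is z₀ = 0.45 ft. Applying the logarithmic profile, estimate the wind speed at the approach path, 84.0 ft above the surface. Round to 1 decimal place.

Log law: V(z) ∝ ln(z/z₀), so V₂/V₁ = ln(z₂/z₀) / ln(z₁/z₀).
ln(84.0/0.45) = 5.2293, ln(49.2/0.45) = 4.6944
V₂ = 14.6 × 5.2293/4.6944 = 14.6 × 1.1139 = 16.2637 m/s

16.3 m/s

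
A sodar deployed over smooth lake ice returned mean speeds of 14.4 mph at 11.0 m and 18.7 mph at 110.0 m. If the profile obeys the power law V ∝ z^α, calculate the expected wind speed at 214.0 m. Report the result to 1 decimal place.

20.2 mph

First find α: α = ln(V₂/V₁)/ln(z₂/z₁) = ln(18.7/14.4)/ln(110.0/11.0) = 0.26130/2.30259 = 0.1135
Extrapolate from 110.0 m to 214.0 m: V₃ = 18.7 × (214.0/110.0)^0.1135 = 18.7 × 1.0784 = 20.1669 mph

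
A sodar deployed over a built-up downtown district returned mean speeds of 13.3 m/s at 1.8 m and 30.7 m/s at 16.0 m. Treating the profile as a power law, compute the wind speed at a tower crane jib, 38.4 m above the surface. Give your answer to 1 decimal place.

42.9 m/s

First find α: α = ln(V₂/V₁)/ln(z₂/z₁) = ln(30.7/13.3)/ln(16.0/1.8) = 0.83650/2.18480 = 0.3829
Extrapolate from 16.0 m to 38.4 m: V₃ = 30.7 × (38.4/16.0)^0.3829 = 30.7 × 1.3982 = 42.9250 m/s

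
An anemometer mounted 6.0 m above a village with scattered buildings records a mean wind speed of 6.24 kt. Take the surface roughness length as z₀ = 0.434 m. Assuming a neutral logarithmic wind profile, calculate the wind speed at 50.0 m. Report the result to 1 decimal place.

11.3 kt

Log law: V(z) ∝ ln(z/z₀), so V₂/V₁ = ln(z₂/z₀) / ln(z₁/z₀).
ln(50.0/0.434) = 4.7467, ln(6.0/0.434) = 2.6265
V₂ = 6.24 × 4.7467/2.6265 = 6.24 × 1.8073 = 11.2773 kt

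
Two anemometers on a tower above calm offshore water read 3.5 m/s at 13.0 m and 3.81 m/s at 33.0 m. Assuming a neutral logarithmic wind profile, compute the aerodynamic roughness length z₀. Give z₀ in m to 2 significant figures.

z₀ ≈ 0.00035 m

Log law: V(z) ∝ ln(z/z₀). With r = V₁/V₂ = 3.5/3.81 = 0.91864,
r · ln(z₂/z₀) = ln(z₁/z₀) ⇒ ln z₀ = (ln z₁ − r·ln z₂)/(1 − r)
ln z₀ = (2.56495 − 0.91864×3.49651) / 0.08136 = -7.9526
z₀ = exp(-7.9526) = 0.0003517 m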